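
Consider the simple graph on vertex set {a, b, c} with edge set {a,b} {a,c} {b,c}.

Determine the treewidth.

2

A width-2 tree decomposition is:
Bags: B1 = {a, b, c}
Tree: (single bag)
With just one bag of size 3, the width is 3 − 1 = 2, so tw(G) ≤ 2. For the lower bound, the 3 vertices {a, b, c} are pairwise adjacent, and any tree decomposition puts a clique entirely inside one bag — forcing width ≥ 2. Therefore the treewidth is 2.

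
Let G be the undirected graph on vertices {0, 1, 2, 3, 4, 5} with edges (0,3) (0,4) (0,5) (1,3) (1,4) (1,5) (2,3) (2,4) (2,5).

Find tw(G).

A width-3 tree decomposition is:
Bags: B1 = {0, 1, 2, 4}  B2 = {0, 1, 2, 5}  B3 = {0, 1, 2, 3}
Tree: B1–B2, B2–B3
The largest bag has 4 vertices, giving width 3; this decomposition certifies tw(G) ≤ 3. For the lower bound: the 4 vertex sets {2,4}, {0,5}, {1}, {3} are disjoint, each induces a connected subgraph, and every pair is joined by at least one edge of G. Contracting each set to a single vertex therefore yields K_{4} as a minor, and since treewidth is minor-monotone, tw(G) ≥ tw(K_{4}) = 3. Therefore the treewidth is 3.

3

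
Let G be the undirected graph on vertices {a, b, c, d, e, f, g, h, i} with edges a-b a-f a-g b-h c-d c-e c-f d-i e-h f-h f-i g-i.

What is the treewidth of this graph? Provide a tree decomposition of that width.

Each bag holds 4 vertices, so the decomposition has width 3, which upper-bounds the treewidth. For the lower bound: the 4 vertex sets {a,b,g}, {h}, {f}, {c,d,e,i} are disjoint, each induces a connected subgraph, and every pair is joined by at least one edge of G. Contracting each set to a single vertex therefore yields K_{4} as a minor, and since treewidth is minor-monotone, tw(G) ≥ tw(K_{4}) = 3. Combining the bounds, tw(G) = 3.

Treewidth 3.
One such decomposition:
Bags: B1 = {a, b, g, h}  B2 = {a, f, g, h}  B3 = {f, g, h, i}  B4 = {e, f, h, i}  B5 = {c, e, f, i}  B6 = {c, d, e, i}
Tree: B1–B2, B2–B3, B3–B4, B4–B5, B5–B6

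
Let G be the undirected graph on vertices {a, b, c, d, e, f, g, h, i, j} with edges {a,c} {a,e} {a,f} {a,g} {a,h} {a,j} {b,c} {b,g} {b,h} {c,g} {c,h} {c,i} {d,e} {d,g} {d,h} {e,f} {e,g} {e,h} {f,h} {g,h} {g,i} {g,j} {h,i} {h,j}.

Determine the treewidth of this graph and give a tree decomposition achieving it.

Treewidth 3.
One such decomposition:
Bags: B1 = {a, c, g, h}  B2 = {a, e, g, h}  B3 = {c, g, h, i}  B4 = {b, c, g, h}  B5 = {a, e, f, h}  B6 = {d, e, g, h}  B7 = {a, g, h, j}
Tree: B1–B2, B1–B3, B3–B4, B2–B5, B2–B6, B1–B7

Each bag holds 4 vertices, so the decomposition has width 3, which upper-bounds the treewidth. For the lower bound, the 4 vertices {d, e, g, h} are pairwise adjacent, and any tree decomposition puts a clique entirely inside one bag — forcing width ≥ 3. Therefore the treewidth is 3.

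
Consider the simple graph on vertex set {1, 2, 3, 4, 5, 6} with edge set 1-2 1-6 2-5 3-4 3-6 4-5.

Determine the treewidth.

A width-2 tree decomposition is:
Bags: B1 = {3, 4, 6}  B2 = {1, 4, 6}  B3 = {1, 2, 4}  B4 = {2, 4, 5}
Tree: B1–B2, B2–B3, B3–B4
The largest bag has 3 vertices, giving width 2; this decomposition certifies tw(G) ≤ 2. For the lower bound, G contains the cycle 4–3–6–1–2–5–4, so G is not a forest; only forests have treewidth ≤ 1, hence tw(G) ≥ 2. Hence tw(G) = 2 exactly.

2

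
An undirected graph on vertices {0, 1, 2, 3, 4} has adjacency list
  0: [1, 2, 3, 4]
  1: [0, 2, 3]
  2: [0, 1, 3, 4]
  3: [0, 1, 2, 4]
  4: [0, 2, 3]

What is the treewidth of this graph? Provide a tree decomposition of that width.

Treewidth 3.
One optimal decomposition is:
Bags: B1 = {0, 2, 3, 4}  B2 = {0, 1, 2, 3}
Tree: B1–B2

The largest bag has 4 vertices, giving width 3; this decomposition certifies tw(G) ≤ 3. On the other hand G contains the 4-clique {0, 1, 2, 3}. A clique must lie in a single bag of any decomposition, so no decomposition can have width below 3. Combining the bounds, tw(G) = 3.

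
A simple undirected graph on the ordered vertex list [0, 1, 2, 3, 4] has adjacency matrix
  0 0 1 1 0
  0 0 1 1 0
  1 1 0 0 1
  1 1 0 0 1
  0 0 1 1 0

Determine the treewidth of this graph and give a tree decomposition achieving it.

Each bag holds 3 vertices, so the decomposition has width 2, which upper-bounds the treewidth. For the lower bound, G contains the cycle 2–4–3–1–2, so G is not a forest; only forests have treewidth ≤ 1, hence tw(G) ≥ 2. Combining the bounds, tw(G) = 2.

Treewidth 2.
One optimal decomposition is:
Bags: B1 = {2, 3, 4}  B2 = {1, 2, 3}  B3 = {0, 2, 3}
Tree: B1–B2, B2–B3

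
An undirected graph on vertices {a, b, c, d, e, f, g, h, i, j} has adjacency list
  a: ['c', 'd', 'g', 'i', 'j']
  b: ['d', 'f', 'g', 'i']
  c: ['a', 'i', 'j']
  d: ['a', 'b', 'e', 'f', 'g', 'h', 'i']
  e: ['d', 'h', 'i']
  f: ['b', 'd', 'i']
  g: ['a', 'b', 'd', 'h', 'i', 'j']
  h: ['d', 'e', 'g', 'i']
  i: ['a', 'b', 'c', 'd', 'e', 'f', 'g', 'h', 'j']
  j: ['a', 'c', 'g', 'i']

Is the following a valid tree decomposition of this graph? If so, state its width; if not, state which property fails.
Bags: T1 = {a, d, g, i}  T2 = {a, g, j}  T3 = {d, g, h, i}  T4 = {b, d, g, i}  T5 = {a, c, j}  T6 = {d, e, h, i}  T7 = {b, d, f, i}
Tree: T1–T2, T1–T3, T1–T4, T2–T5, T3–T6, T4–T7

No — edge (i,j) lies in no bag.

A tree decomposition must satisfy three properties: every vertex lies in some bag; for every edge, both endpoints lie together in some bag; and for every vertex, the bags containing it form a connected subtree. Here edge (i,j) lies in no bag, so the decomposition is invalid.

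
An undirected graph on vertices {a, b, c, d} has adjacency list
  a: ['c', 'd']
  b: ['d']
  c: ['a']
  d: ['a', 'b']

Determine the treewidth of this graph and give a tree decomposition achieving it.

Every bag has size at most 2, so the width is 2 − 1 = 1 and tw(G) ≤ 1. Any graph with an edge has treewidth ≥ 1, and G has the edge d–a. Combining the bounds, tw(G) = 1.

Treewidth 1.
Bags: B1 = {a, d}  B2 = {a, c}  B3 = {b, d}
Tree: B1–B2, B1–B3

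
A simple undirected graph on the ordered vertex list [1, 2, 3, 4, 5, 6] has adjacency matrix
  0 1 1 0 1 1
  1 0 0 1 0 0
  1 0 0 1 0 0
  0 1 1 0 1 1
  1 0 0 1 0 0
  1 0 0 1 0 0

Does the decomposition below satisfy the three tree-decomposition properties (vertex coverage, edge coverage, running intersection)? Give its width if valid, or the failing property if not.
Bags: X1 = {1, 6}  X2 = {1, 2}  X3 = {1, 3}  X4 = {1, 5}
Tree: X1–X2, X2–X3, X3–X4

A tree decomposition must satisfy three properties: every vertex lies in some bag; for every edge, both endpoints lie together in some bag; and for every vertex, the bags containing it form a connected subtree. Here vertex 4 appears in no bag, so the decomposition is invalid.

No — vertex 4 appears in no bag.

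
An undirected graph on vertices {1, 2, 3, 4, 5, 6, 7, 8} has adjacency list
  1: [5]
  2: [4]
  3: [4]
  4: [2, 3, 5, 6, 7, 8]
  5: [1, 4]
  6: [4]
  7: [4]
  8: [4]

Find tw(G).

1

A width-1 tree decomposition is:
Bags: B1 = {4, 6}  B2 = {2, 4}  B3 = {4, 5}  B4 = {1, 5}  B5 = {4, 8}  B6 = {3, 4}  B7 = {4, 7}
Tree: B1–B2, B1–B3, B3–B4, B3–B5, B3–B6, B1–B7
Each bag holds 2 vertices, so the decomposition has width 1, which upper-bounds the treewidth. Since G has at least one edge (e.g. 4–6), it is not an edgeless graph, so tw(G) ≥ 1. Hence tw(G) = 1 exactly.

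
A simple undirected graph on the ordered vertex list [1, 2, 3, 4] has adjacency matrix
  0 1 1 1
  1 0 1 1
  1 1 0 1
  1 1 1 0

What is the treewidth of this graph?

A width-3 tree decomposition is:
Bags: B1 = {1, 2, 3, 4}
Tree: (single bag)
With just one bag of size 4, the width is 4 − 1 = 3, so tw(G) ≤ 3. On the other hand G contains the 4-clique {1, 2, 3, 4}. A clique must lie in a single bag of any decomposition, so no decomposition can have width below 3. The upper and lower bounds meet at 3, so that is the treewidth.

3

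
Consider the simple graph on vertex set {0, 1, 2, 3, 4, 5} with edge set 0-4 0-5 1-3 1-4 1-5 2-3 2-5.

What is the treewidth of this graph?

A width-2 tree decomposition is:
Bags: B1 = {1, 2, 3}  B2 = {1, 2, 5}  B3 = {1, 4, 5}  B4 = {0, 4, 5}
Tree: B1–B2, B2–B3, B3–B4
The largest bag has 3 vertices, giving width 2; this decomposition certifies tw(G) ≤ 2. The edges 3–2–5–1–3 form a cycle, so G is not a tree and its treewidth is at least 2. The upper and lower bounds meet at 2, so that is the treewidth.

2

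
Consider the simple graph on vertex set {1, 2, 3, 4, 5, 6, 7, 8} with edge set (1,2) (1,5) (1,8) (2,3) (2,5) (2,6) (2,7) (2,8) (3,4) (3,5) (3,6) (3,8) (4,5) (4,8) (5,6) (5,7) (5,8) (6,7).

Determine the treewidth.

A width-3 tree decomposition is:
Bags: B1 = {2, 3, 5, 6}  B2 = {2, 3, 5, 8}  B3 = {1, 2, 5, 8}  B4 = {3, 4, 5, 8}  B5 = {2, 5, 6, 7}
Tree: B1–B2, B2–B3, B2–B4, B1–B5
The largest bag has 4 vertices, giving width 3; this decomposition certifies tw(G) ≤ 3. Conversely, {1, 2, 5, 8} is a clique of size 4, and the vertices of any clique must share a bag in every tree decomposition; so some bag has ≥ 4 vertices and tw(G) ≥ 3. The upper and lower bounds meet at 3, so that is the treewidth.

3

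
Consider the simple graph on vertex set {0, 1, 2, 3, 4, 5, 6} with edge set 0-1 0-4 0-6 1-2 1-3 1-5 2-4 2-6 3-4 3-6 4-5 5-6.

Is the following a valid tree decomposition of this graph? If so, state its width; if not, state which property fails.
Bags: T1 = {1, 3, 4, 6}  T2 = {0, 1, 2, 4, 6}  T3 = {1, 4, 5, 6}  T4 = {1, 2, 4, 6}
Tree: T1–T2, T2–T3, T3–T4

A tree decomposition must satisfy three properties: every vertex lies in some bag; for every edge, both endpoints lie together in some bag; and for every vertex, the bags containing it form a connected subtree. Here bags containing vertex 2 are not connected in the tree, so the decomposition is invalid.

No — bags containing vertex 2 are not connected in the tree.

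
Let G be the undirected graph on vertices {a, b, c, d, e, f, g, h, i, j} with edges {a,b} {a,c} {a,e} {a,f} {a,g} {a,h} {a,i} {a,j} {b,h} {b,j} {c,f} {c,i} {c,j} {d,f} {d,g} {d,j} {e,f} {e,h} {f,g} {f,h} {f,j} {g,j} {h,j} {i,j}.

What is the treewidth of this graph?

A width-3 tree decomposition is:
Bags: B1 = {a, f, h, j}  B2 = {a, f, g, j}  B3 = {a, b, h, j}  B4 = {a, c, f, j}  B5 = {d, f, g, j}  B6 = {a, e, f, h}  B7 = {a, c, i, j}
Tree: B1–B2, B1–B3, B2–B4, B2–B5, B1–B6, B4–B7
Each bag holds 4 vertices, so the decomposition has width 3, which upper-bounds the treewidth. On the other hand G contains the 4-clique {d, f, g, j}. A clique must lie in a single bag of any decomposition, so no decomposition can have width below 3. Hence tw(G) = 3 exactly.

3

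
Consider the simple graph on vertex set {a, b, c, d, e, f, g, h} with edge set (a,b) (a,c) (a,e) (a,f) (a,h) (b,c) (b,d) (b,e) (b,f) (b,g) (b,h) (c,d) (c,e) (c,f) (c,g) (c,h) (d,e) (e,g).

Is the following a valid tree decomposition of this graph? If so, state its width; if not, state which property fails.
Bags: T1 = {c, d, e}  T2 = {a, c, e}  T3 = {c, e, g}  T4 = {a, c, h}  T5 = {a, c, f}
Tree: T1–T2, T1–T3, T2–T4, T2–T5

No — vertex b appears in no bag.

A tree decomposition must satisfy three properties: every vertex lies in some bag; for every edge, both endpoints lie together in some bag; and for every vertex, the bags containing it form a connected subtree. Here vertex b appears in no bag, so the decomposition is invalid.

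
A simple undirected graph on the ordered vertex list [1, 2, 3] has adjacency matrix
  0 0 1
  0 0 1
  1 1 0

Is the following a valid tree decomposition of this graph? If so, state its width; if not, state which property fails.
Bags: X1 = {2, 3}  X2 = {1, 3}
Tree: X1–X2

Every vertex of G appears in some bag (union = {1, 2, 3}); every edge is covered by a bag; and for each vertex v the set of bags containing v is connected in the bag tree. The decomposition is therefore valid. The largest bag has 2 vertices, so the width is 1.

Yes; width 1.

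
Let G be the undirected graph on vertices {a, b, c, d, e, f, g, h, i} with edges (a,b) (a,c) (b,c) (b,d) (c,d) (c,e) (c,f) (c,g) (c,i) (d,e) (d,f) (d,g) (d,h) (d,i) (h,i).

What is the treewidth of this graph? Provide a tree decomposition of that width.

Each bag holds 3 vertices, so the decomposition has width 2, which upper-bounds the treewidth. On the other hand G contains the 3-clique {d, h, i}. A clique must lie in a single bag of any decomposition, so no decomposition can have width below 2. Combining the bounds, tw(G) = 2.

Treewidth 2.
One such decomposition:
Bags: B1 = {c, d, f}  B2 = {b, c, d}  B3 = {c, d, e}  B4 = {c, d, i}  B5 = {a, b, c}  B6 = {c, d, g}  B7 = {d, h, i}
Tree: B1–B2, B1–B3, B3–B4, B2–B5, B2–B6, B4–B7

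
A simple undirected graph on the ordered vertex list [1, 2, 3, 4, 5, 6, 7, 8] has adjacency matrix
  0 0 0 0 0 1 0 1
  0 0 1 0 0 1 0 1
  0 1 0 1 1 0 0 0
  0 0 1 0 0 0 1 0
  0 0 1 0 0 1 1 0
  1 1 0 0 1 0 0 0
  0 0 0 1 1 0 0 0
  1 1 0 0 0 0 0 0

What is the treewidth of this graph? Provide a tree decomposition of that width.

Treewidth 2.
One such decomposition:
Bags: B1 = {3, 4, 7}  B2 = {3, 5, 7}  B3 = {2, 3, 5}  B4 = {2, 5, 6}  B5 = {2, 6, 8}  B6 = {1, 6, 8}
Tree: B1–B2, B2–B3, B3–B4, B4–B5, B5–B6

The largest bag has 3 vertices, giving width 2; this decomposition certifies tw(G) ≤ 2. For the lower bound, G contains the cycle 4–7–5–3–4, so G is not a forest; only forests have treewidth ≤ 1, hence tw(G) ≥ 2. Combining the bounds, tw(G) = 2.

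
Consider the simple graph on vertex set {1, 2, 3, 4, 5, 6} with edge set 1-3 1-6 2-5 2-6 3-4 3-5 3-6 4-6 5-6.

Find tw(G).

A width-2 tree decomposition is:
Bags: B1 = {3, 5, 6}  B2 = {2, 5, 6}  B3 = {3, 4, 6}  B4 = {1, 3, 6}
Tree: B1–B2, B1–B3, B3–B4
Each bag holds 3 vertices, so the decomposition has width 2, which upper-bounds the treewidth. On the other hand G contains the 3-clique {2, 5, 6}. A clique must lie in a single bag of any decomposition, so no decomposition can have width below 2. Combining the bounds, tw(G) = 2.

2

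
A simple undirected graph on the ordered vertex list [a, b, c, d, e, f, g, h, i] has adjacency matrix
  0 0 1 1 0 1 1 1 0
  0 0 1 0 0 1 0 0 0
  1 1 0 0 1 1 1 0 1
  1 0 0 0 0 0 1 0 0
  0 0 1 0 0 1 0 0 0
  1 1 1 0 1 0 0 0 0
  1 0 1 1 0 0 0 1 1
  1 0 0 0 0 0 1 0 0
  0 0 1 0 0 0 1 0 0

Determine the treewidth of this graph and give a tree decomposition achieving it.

Treewidth 2.
Bags: B1 = {a, c, f}  B2 = {b, c, f}  B3 = {a, c, g}  B4 = {c, g, i}  B5 = {c, e, f}  B6 = {a, g, h}  B7 = {a, d, g}
Tree: B1–B2, B1–B3, B3–B4, B2–B5, B3–B6, B6–B7

Each bag holds 3 vertices, so the decomposition has width 2, which upper-bounds the treewidth. On the other hand G contains the 3-clique {a, d, g}. A clique must lie in a single bag of any decomposition, so no decomposition can have width below 2. Combining the bounds, tw(G) = 2.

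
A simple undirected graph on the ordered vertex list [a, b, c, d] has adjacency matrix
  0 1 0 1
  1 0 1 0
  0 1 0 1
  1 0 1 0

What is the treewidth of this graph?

A width-2 tree decomposition is:
Bags: B1 = {a, b, c}  B2 = {a, c, d}
Tree: B1–B2
Each bag holds 3 vertices, so the decomposition has width 2, which upper-bounds the treewidth. For the lower bound, G contains the cycle a–b–c–d–a, so G is not a forest; only forests have treewidth ≤ 1, hence tw(G) ≥ 2. Hence tw(G) = 2 exactly.

2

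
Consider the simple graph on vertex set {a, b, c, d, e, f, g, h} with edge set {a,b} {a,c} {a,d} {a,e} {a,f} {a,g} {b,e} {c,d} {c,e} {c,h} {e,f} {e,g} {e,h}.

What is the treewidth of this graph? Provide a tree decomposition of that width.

Treewidth 2.
Bags: B1 = {a, c, d}  B2 = {a, c, e}  B3 = {a, e, f}  B4 = {a, b, e}  B5 = {a, e, g}  B6 = {c, e, h}
Tree: B1–B2, B2–B3, B2–B4, B2–B5, B2–B6

Each bag holds 3 vertices, so the decomposition has width 2, which upper-bounds the treewidth. On the other hand G contains the 3-clique {c, e, h}. A clique must lie in a single bag of any decomposition, so no decomposition can have width below 2. Combining the bounds, tw(G) = 2.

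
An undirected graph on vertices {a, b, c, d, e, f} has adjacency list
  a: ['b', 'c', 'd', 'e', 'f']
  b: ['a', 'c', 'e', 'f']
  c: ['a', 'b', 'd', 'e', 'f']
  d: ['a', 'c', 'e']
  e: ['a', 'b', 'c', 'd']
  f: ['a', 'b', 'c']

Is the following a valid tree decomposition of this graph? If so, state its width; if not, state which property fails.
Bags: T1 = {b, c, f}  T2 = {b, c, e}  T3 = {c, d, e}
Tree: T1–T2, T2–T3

A tree decomposition must satisfy three properties: every vertex lies in some bag; for every edge, both endpoints lie together in some bag; and for every vertex, the bags containing it form a connected subtree. Here vertex a appears in no bag, so the decomposition is invalid.

No — vertex a appears in no bag.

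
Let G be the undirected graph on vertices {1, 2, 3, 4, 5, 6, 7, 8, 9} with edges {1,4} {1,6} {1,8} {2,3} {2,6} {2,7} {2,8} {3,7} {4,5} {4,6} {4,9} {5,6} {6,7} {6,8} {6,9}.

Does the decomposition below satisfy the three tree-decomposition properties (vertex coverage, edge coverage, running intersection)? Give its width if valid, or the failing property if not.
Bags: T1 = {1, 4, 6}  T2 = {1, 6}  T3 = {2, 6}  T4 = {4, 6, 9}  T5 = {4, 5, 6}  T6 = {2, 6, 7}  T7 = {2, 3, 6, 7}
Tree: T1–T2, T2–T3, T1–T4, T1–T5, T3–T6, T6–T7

No — vertex 8 appears in no bag.

A tree decomposition must satisfy three properties: every vertex lies in some bag; for every edge, both endpoints lie together in some bag; and for every vertex, the bags containing it form a connected subtree. Here vertex 8 appears in no bag, so the decomposition is invalid.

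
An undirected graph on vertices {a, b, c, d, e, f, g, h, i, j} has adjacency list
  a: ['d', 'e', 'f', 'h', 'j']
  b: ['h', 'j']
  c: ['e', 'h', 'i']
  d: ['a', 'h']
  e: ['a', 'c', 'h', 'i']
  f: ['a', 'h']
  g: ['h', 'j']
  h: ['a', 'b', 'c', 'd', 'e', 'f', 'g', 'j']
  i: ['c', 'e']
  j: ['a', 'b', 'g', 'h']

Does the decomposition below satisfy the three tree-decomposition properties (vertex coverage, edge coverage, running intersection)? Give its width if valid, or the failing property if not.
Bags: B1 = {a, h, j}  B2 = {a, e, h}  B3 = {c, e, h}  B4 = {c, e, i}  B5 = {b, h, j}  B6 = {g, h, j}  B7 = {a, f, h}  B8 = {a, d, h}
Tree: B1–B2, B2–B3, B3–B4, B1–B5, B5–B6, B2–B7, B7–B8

Yes; width 2.

Vertex coverage: the bags together contain {a, b, c, d, e, f, g, h, i, j}, the full vertex set. Edge coverage: each edge of G has both endpoints in at least one bag. Running intersection: for every vertex, the bags containing it form a connected subtree. All three properties hold, so this is a valid tree decomposition of width max|bag| − 1 = 2, and hence tw(G) ≤ 2.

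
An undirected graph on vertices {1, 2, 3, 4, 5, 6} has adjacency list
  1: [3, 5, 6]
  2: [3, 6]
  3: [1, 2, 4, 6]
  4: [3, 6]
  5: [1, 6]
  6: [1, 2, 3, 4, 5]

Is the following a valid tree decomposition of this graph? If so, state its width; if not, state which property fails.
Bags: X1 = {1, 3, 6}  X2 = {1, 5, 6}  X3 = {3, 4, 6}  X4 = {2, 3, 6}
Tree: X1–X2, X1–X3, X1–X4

Every vertex of G appears in some bag (union = {1, 2, 3, 4, 5, 6}); every edge is covered by a bag; and for each vertex v the set of bags containing v is connected in the bag tree. The decomposition is therefore valid. The largest bag has 3 vertices, so the width is 2.

Yes; width 2.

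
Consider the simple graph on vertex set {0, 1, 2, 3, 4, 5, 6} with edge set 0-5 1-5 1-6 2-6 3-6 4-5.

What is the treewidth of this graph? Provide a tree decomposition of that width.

Every bag has size at most 2, so the width is 2 − 1 = 1 and tw(G) ≤ 1. Since G has at least one edge (e.g. 1–5), it is not an edgeless graph, so tw(G) ≥ 1. Therefore the treewidth is 1.

Treewidth 1.
One such decomposition:
Bags: B1 = {1, 5}  B2 = {4, 5}  B3 = {0, 5}  B4 = {1, 6}  B5 = {2, 6}  B6 = {3, 6}
Tree: B1–B2, B2–B3, B1–B4, B4–B5, B4–B6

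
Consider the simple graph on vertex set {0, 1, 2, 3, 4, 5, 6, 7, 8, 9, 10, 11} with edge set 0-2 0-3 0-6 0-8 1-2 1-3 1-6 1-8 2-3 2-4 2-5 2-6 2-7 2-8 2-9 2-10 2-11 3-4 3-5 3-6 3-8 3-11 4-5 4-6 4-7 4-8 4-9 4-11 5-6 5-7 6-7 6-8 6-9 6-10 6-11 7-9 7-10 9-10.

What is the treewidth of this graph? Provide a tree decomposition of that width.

Treewidth 4.
One such decomposition:
Bags: B1 = {0, 2, 3, 6, 8}  B2 = {1, 2, 3, 6, 8}  B3 = {2, 3, 4, 6, 8}  B4 = {2, 3, 4, 5, 6}  B5 = {2, 4, 5, 6, 7}  B6 = {2, 3, 4, 6, 11}  B7 = {2, 4, 6, 7, 9}  B8 = {2, 6, 7, 9, 10}
Tree: B1–B2, B1–B3, B3–B4, B4–B5, B3–B6, B5–B7, B7–B8

The largest bag has 5 vertices, giving width 4; this decomposition certifies tw(G) ≤ 4. For the lower bound, the 5 vertices {2, 6, 7, 9, 10} are pairwise adjacent, and any tree decomposition puts a clique entirely inside one bag — forcing width ≥ 4. The upper and lower bounds meet at 4, so that is the treewidth.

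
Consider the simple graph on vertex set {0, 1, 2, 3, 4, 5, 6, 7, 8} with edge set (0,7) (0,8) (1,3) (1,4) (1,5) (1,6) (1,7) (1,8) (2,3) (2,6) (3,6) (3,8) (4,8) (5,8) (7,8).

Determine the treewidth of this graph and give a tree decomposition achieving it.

Treewidth 2.
One optimal decomposition is:
Bags: B1 = {1, 3, 8}  B2 = {1, 7, 8}  B3 = {1, 4, 8}  B4 = {0, 7, 8}  B5 = {1, 3, 6}  B6 = {1, 5, 8}  B7 = {2, 3, 6}
Tree: B1–B2, B2–B3, B2–B4, B1–B5, B1–B6, B5–B7

The largest bag has 3 vertices, giving width 2; this decomposition certifies tw(G) ≤ 2. On the other hand G contains the 3-clique {0, 7, 8}. A clique must lie in a single bag of any decomposition, so no decomposition can have width below 2. Combining the bounds, tw(G) = 2.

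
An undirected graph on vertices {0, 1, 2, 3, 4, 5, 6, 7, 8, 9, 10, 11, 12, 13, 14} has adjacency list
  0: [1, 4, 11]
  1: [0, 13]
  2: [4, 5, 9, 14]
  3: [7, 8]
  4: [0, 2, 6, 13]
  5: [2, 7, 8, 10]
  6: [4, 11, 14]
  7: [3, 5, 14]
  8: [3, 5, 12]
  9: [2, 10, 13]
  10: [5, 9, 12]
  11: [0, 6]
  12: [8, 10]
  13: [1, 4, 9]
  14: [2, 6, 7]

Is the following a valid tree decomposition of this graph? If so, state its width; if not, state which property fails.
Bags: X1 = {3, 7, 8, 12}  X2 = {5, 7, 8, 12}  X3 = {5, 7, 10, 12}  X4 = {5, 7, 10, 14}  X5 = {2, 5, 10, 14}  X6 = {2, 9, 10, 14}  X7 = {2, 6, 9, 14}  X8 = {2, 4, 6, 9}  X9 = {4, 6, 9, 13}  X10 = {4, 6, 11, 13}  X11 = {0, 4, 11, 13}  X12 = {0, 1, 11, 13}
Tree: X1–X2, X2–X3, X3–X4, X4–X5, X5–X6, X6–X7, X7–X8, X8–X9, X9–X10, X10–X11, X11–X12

Yes; width 3.

Vertex coverage: the bags together contain {0, 1, 2, 3, 4, 5, 6, 7, 8, 9, 10, 11, 12, 13, 14}, the full vertex set. Edge coverage: each edge of G has both endpoints in at least one bag. Running intersection: for every vertex, the bags containing it form a connected subtree. All three properties hold, so this is a valid tree decomposition of width max|bag| − 1 = 3, and hence tw(G) ≤ 3.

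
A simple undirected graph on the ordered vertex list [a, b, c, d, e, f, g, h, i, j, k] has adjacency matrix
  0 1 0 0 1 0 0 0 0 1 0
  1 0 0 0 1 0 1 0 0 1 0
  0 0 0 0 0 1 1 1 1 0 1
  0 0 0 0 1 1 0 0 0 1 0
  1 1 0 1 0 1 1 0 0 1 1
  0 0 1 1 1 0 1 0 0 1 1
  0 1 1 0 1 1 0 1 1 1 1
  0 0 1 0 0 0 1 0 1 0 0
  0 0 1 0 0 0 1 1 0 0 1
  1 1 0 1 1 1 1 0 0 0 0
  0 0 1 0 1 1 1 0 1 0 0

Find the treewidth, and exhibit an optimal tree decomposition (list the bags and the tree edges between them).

Each bag holds 4 vertices, so the decomposition has width 3, which upper-bounds the treewidth. On the other hand G contains the 4-clique {d, e, f, j}. A clique must lie in a single bag of any decomposition, so no decomposition can have width below 3. Hence tw(G) = 3 exactly.

Treewidth 3.
One such decomposition:
Bags: B1 = {d, e, f, j}  B2 = {e, f, g, j}  B3 = {e, f, g, k}  B4 = {c, f, g, k}  B5 = {b, e, g, j}  B6 = {c, g, i, k}  B7 = {c, g, h, i}  B8 = {a, b, e, j}
Tree: B1–B2, B2–B3, B3–B4, B2–B5, B4–B6, B6–B7, B5–B8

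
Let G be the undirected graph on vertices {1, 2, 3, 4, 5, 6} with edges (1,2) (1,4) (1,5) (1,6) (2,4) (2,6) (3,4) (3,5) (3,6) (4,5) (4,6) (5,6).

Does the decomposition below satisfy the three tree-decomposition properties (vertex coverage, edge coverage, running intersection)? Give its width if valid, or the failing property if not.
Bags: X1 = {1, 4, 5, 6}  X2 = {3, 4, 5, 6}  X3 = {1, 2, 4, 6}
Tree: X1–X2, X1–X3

Checking the three conditions: (i) the bags cover all of {1, 2, 3, 4, 5, 6}; (ii) for each edge, some bag contains both endpoints; (iii) the bags containing any fixed vertex form a subtree. All hold, so the decomposition is valid with width 4 − 1 = 3.

Yes; width 3.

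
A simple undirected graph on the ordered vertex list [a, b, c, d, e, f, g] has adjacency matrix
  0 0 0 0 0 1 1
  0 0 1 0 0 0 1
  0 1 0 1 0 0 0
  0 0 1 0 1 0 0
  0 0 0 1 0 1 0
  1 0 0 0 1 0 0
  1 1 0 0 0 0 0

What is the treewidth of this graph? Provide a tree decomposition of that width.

Every bag has size at most 3, so the width is 3 − 1 = 2 and tw(G) ≤ 2. Since b–g–a–f–e–d–c–b is a cycle in G, G is not acyclic. Forests are exactly the graphs of treewidth ≤ 1, so tw(G) ≥ 2. Combining the bounds, tw(G) = 2.

Treewidth 2.
Bags: B1 = {a, b, g}  B2 = {a, b, f}  B3 = {b, e, f}  B4 = {b, d, e}  B5 = {b, c, d}
Tree: B1–B2, B2–B3, B3–B4, B4–B5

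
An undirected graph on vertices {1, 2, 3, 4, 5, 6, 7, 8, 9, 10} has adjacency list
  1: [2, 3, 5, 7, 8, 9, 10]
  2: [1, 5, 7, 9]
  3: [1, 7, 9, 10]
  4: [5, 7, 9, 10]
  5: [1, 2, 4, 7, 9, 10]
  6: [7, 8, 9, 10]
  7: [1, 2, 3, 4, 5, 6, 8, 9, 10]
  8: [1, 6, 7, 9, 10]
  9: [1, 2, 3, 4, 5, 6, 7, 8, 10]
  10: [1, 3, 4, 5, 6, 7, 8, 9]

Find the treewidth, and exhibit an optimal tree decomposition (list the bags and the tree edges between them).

Treewidth 4.
One optimal decomposition is:
Bags: B1 = {1, 3, 7, 9, 10}  B2 = {1, 5, 7, 9, 10}  B3 = {1, 7, 8, 9, 10}  B4 = {4, 5, 7, 9, 10}  B5 = {1, 2, 5, 7, 9}  B6 = {6, 7, 8, 9, 10}
Tree: B1–B2, B2–B3, B2–B4, B2–B5, B3–B6

Every bag has size at most 5, so the width is 5 − 1 = 4 and tw(G) ≤ 4. For the lower bound, the 5 vertices {1, 2, 5, 7, 9} are pairwise adjacent, and any tree decomposition puts a clique entirely inside one bag — forcing width ≥ 4. The upper and lower bounds meet at 4, so that is the treewidth.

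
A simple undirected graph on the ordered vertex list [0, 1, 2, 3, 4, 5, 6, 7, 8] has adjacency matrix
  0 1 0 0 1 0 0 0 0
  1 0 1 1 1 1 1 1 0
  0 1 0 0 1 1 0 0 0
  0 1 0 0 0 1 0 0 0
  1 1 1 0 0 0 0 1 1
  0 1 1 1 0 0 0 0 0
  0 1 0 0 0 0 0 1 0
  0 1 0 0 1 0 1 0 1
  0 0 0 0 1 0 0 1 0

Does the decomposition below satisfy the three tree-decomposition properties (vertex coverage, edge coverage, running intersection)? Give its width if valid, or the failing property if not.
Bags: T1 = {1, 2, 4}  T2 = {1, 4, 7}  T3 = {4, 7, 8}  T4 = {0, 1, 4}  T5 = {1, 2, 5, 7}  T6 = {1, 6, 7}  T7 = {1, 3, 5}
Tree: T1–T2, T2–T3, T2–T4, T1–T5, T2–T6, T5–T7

A tree decomposition must satisfy three properties: every vertex lies in some bag; for every edge, both endpoints lie together in some bag; and for every vertex, the bags containing it form a connected subtree. Here bags containing vertex 7 are not connected in the tree, so the decomposition is invalid.

No — bags containing vertex 7 are not connected in the tree.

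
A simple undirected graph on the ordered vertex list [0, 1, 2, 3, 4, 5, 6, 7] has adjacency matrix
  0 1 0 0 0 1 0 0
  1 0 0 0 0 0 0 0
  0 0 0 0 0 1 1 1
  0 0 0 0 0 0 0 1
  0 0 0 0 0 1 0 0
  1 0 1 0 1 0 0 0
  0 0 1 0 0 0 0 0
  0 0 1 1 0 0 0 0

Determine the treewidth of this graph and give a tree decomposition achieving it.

Each bag holds 2 vertices, so the decomposition has width 1, which upper-bounds the treewidth. Since G has at least one edge (e.g. 4–5), it is not an edgeless graph, so tw(G) ≥ 1. Therefore the treewidth is 1.

Treewidth 1.
One optimal decomposition is:
Bags: B1 = {4, 5}  B2 = {2, 5}  B3 = {2, 6}  B4 = {0, 5}  B5 = {0, 1}  B6 = {2, 7}  B7 = {3, 7}
Tree: B1–B2, B2–B3, B2–B4, B4–B5, B2–B6, B6–B7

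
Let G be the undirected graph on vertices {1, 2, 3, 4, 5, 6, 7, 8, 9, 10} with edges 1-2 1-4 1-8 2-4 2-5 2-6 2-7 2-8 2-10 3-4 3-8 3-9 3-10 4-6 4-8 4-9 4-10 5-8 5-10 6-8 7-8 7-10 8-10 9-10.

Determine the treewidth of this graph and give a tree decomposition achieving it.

Treewidth 3.
Bags: B1 = {2, 4, 8, 10}  B2 = {2, 4, 6, 8}  B3 = {1, 2, 4, 8}  B4 = {3, 4, 8, 10}  B5 = {2, 5, 8, 10}  B6 = {3, 4, 9, 10}  B7 = {2, 7, 8, 10}
Tree: B1–B2, B1–B3, B1–B4, B1–B5, B4–B6, B1–B7

The largest bag has 4 vertices, giving width 3; this decomposition certifies tw(G) ≤ 3. On the other hand G contains the 4-clique {1, 2, 4, 8}. A clique must lie in a single bag of any decomposition, so no decomposition can have width below 3. Hence tw(G) = 3 exactly.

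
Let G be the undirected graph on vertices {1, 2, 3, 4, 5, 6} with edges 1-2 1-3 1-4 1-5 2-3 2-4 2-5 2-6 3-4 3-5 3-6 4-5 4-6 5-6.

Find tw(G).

A width-4 tree decomposition is:
Bags: B1 = {1, 2, 3, 4, 5}  B2 = {2, 3, 4, 5, 6}
Tree: B1–B2
Every bag has size at most 5, so the width is 5 − 1 = 4 and tw(G) ≤ 4. For the lower bound, the 5 vertices {1, 2, 3, 4, 5} are pairwise adjacent, and any tree decomposition puts a clique entirely inside one bag — forcing width ≥ 4. The upper and lower bounds meet at 4, so that is the treewidth.

4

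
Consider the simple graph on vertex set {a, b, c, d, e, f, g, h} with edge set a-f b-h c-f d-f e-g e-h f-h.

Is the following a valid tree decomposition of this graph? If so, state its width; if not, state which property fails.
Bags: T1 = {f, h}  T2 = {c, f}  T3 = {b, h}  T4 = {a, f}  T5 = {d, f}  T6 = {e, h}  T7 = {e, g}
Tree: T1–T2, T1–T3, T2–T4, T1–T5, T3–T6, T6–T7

Yes; width 1.

Checking the three conditions: (i) the bags cover all of {a, b, c, d, e, f, g, h}; (ii) for each edge, some bag contains both endpoints; (iii) the bags containing any fixed vertex form a subtree. All hold, so the decomposition is valid with width 2 − 1 = 1.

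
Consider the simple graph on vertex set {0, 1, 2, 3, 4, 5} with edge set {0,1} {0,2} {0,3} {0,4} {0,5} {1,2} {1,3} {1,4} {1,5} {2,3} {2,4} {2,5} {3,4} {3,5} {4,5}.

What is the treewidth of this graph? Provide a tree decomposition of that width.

Treewidth 5.
One optimal decomposition is:
Bags: B1 = {0, 1, 2, 3, 4, 5}
Tree: (single bag)

A single bag containing all 6 vertices is trivially a valid decomposition of width 5. On the other hand G contains the 6-clique {0, 1, 2, 3, 4, 5}. A clique must lie in a single bag of any decomposition, so no decomposition can have width below 5. The upper and lower bounds meet at 5, so that is the treewidth.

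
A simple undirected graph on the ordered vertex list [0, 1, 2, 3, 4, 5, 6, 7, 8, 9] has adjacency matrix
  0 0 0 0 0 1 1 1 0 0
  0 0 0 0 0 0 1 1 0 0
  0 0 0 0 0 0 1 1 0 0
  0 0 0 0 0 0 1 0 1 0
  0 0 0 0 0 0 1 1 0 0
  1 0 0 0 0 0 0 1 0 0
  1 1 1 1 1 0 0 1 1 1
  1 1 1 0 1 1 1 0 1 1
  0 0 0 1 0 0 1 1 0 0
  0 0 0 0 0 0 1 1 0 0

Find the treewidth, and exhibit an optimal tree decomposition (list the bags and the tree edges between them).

The largest bag has 3 vertices, giving width 2; this decomposition certifies tw(G) ≤ 2. For the lower bound, the 3 vertices {0, 5, 7} are pairwise adjacent, and any tree decomposition puts a clique entirely inside one bag — forcing width ≥ 2. The upper and lower bounds meet at 2, so that is the treewidth.

Treewidth 2.
One such decomposition:
Bags: B1 = {0, 6, 7}  B2 = {6, 7, 8}  B3 = {4, 6, 7}  B4 = {1, 6, 7}  B5 = {6, 7, 9}  B6 = {3, 6, 8}  B7 = {2, 6, 7}  B8 = {0, 5, 7}
Tree: B1–B2, B1–B3, B1–B4, B1–B5, B2–B6, B2–B7, B1–B8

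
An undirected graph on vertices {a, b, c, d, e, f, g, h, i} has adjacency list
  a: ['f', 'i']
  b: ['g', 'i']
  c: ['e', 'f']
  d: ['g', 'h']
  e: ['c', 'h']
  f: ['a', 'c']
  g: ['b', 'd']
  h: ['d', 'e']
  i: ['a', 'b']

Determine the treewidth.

2

A width-2 tree decomposition is:
Bags: B1 = {a, b, i}  B2 = {a, b, g}  B3 = {a, d, g}  B4 = {a, d, h}  B5 = {a, e, h}  B6 = {a, c, e}  B7 = {a, c, f}
Tree: B1–B2, B2–B3, B3–B4, B4–B5, B5–B6, B6–B7
The largest bag has 3 vertices, giving width 2; this decomposition certifies tw(G) ≤ 2. The edges a–i–b–g–d–h–e–c–f–a form a cycle, so G is not a tree and its treewidth is at least 2. Combining the bounds, tw(G) = 2.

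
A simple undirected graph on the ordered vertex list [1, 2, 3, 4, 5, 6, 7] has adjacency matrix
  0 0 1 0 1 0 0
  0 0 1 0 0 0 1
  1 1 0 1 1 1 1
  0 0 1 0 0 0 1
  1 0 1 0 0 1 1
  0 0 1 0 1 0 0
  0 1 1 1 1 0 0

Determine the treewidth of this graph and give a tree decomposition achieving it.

Treewidth 2.
One optimal decomposition is:
Bags: B1 = {1, 3, 5}  B2 = {3, 5, 7}  B3 = {3, 5, 6}  B4 = {3, 4, 7}  B5 = {2, 3, 7}
Tree: B1–B2, B2–B3, B2–B4, B4–B5

Every bag has size at most 3, so the width is 3 − 1 = 2 and tw(G) ≤ 2. Conversely, {2, 3, 7} is a clique of size 3, and the vertices of any clique must share a bag in every tree decomposition; so some bag has ≥ 3 vertices and tw(G) ≥ 2. The upper and lower bounds meet at 2, so that is the treewidth.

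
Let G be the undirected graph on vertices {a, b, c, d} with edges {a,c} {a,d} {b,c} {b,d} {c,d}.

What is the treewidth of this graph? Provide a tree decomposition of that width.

Treewidth 2.
One optimal decomposition is:
Bags: B1 = {a, c, d}  B2 = {b, c, d}
Tree: B1–B2

Each bag holds 3 vertices, so the decomposition has width 2, which upper-bounds the treewidth. Conversely, {a, c, d} is a clique of size 3, and the vertices of any clique must share a bag in every tree decomposition; so some bag has ≥ 3 vertices and tw(G) ≥ 2. Therefore the treewidth is 2.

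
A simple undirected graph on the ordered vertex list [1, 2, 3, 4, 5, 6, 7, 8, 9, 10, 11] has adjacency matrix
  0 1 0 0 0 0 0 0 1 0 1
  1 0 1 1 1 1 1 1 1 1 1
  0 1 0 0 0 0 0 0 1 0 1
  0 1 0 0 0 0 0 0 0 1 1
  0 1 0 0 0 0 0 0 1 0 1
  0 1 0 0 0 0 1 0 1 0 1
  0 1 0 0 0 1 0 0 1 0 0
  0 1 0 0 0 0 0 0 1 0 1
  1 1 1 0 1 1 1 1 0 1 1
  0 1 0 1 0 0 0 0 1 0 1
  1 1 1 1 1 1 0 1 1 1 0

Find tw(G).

A width-3 tree decomposition is:
Bags: B1 = {2, 6, 9, 11}  B2 = {2, 9, 10, 11}  B3 = {2, 8, 9, 11}  B4 = {1, 2, 9, 11}  B5 = {2, 5, 9, 11}  B6 = {2, 4, 10, 11}  B7 = {2, 3, 9, 11}  B8 = {2, 6, 7, 9}
Tree: B1–B2, B2–B3, B2–B4, B4–B5, B2–B6, B3–B7, B1–B8
Each bag holds 4 vertices, so the decomposition has width 3, which upper-bounds the treewidth. On the other hand G contains the 4-clique {1, 2, 9, 11}. A clique must lie in a single bag of any decomposition, so no decomposition can have width below 3. Therefore the treewidth is 3.

3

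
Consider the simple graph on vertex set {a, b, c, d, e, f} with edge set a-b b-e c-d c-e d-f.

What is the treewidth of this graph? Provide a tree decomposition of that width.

Treewidth 1.
One optimal decomposition is:
Bags: B1 = {c, e}  B2 = {b, e}  B3 = {a, b}  B4 = {c, d}  B5 = {d, f}
Tree: B1–B2, B2–B3, B1–B4, B4–B5

The largest bag has 2 vertices, giving width 1; this decomposition certifies tw(G) ≤ 1. Any graph with an edge has treewidth ≥ 1, and G has the edge c–e. Therefore the treewidth is 1.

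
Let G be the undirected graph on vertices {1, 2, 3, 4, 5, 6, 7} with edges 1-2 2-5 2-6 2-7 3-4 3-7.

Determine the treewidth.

1

A width-1 tree decomposition is:
Bags: B1 = {3, 7}  B2 = {2, 7}  B3 = {2, 6}  B4 = {3, 4}  B5 = {1, 2}  B6 = {2, 5}
Tree: B1–B2, B2–B3, B1–B4, B2–B5, B3–B6
Every bag has size at most 2, so the width is 2 − 1 = 1 and tw(G) ≤ 1. Any graph with an edge has treewidth ≥ 1, and G has the edge 7–3. The upper and lower bounds meet at 1, so that is the treewidth.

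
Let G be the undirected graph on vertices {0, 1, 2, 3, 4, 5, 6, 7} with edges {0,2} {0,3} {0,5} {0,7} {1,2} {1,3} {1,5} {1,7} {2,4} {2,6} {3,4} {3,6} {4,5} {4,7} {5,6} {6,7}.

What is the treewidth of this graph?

A width-4 tree decomposition is:
Bags: B1 = {0, 1, 3, 4, 6}  B2 = {0, 1, 4, 5, 6}  B3 = {0, 1, 2, 4, 6}  B4 = {0, 1, 4, 6, 7}
Tree: B1–B2, B2–B3, B3–B4
Every bag has size at most 5, so the width is 5 − 1 = 4 and tw(G) ≤ 4. For the lower bound: the 5 vertex sets {0,3}, {1,5}, {2,6}, {4}, {7} are disjoint, each induces a connected subgraph, and every pair is joined by at least one edge of G. Contracting each set to a single vertex therefore yields K_{5} as a minor, and since treewidth is minor-monotone, tw(G) ≥ tw(K_{5}) = 4. The upper and lower bounds meet at 4, so that is the treewidth.

4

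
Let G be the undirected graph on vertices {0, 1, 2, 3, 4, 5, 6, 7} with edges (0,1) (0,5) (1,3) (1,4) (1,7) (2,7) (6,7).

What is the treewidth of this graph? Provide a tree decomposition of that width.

Treewidth 1.
Bags: B1 = {1, 7}  B2 = {0, 1}  B3 = {0, 5}  B4 = {2, 7}  B5 = {1, 4}  B6 = {6, 7}  B7 = {1, 3}
Tree: B1–B2, B2–B3, B1–B4, B1–B5, B4–B6, B5–B7

The largest bag has 2 vertices, giving width 1; this decomposition certifies tw(G) ≤ 1. Since G has at least one edge (e.g. 1–7), it is not an edgeless graph, so tw(G) ≥ 1. Combining the bounds, tw(G) = 1.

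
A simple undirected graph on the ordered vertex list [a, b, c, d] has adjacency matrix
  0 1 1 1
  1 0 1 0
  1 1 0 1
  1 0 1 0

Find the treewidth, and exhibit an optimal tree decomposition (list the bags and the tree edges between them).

The largest bag has 3 vertices, giving width 2; this decomposition certifies tw(G) ≤ 2. Conversely, {a, c, d} is a clique of size 3, and the vertices of any clique must share a bag in every tree decomposition; so some bag has ≥ 3 vertices and tw(G) ≥ 2. The upper and lower bounds meet at 2, so that is the treewidth.

Treewidth 2.
One optimal decomposition is:
Bags: B1 = {a, b, c}  B2 = {a, c, d}
Tree: B1–B2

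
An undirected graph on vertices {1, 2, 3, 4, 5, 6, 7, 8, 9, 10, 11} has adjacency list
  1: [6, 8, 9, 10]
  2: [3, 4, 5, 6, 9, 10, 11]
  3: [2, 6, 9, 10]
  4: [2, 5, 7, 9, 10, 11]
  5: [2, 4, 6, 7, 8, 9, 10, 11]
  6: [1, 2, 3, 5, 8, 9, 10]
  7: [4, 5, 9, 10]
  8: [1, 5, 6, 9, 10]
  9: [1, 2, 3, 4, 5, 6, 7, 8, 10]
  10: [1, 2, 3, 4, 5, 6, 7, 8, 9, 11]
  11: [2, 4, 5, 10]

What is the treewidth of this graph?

A width-4 tree decomposition is:
Bags: B1 = {2, 4, 5, 9, 10}  B2 = {2, 5, 6, 9, 10}  B3 = {2, 4, 5, 10, 11}  B4 = {2, 3, 6, 9, 10}  B5 = {5, 6, 8, 9, 10}  B6 = {1, 6, 8, 9, 10}  B7 = {4, 5, 7, 9, 10}
Tree: B1–B2, B1–B3, B2–B4, B2–B5, B5–B6, B1–B7
The largest bag has 5 vertices, giving width 4; this decomposition certifies tw(G) ≤ 4. On the other hand G contains the 5-clique {1, 6, 8, 9, 10}. A clique must lie in a single bag of any decomposition, so no decomposition can have width below 4. Combining the bounds, tw(G) = 4.

4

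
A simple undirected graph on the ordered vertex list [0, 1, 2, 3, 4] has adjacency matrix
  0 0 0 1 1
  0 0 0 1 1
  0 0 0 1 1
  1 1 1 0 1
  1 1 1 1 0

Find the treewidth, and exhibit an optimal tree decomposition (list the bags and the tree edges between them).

The largest bag has 3 vertices, giving width 2; this decomposition certifies tw(G) ≤ 2. For the lower bound, the 3 vertices {0, 3, 4} are pairwise adjacent, and any tree decomposition puts a clique entirely inside one bag — forcing width ≥ 2. The upper and lower bounds meet at 2, so that is the treewidth.

Treewidth 2.
One such decomposition:
Bags: B1 = {0, 3, 4}  B2 = {1, 3, 4}  B3 = {2, 3, 4}
Tree: B1–B2, B1–B3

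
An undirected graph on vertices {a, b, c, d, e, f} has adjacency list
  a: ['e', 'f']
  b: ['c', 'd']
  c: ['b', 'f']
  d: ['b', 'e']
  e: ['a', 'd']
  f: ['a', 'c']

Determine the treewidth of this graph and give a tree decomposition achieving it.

Treewidth 2.
Bags: B1 = {b, d, e}  B2 = {a, b, e}  B3 = {a, b, f}  B4 = {b, c, f}
Tree: B1–B2, B2–B3, B3–B4

Each bag holds 3 vertices, so the decomposition has width 2, which upper-bounds the treewidth. For the lower bound, G contains the cycle b–d–e–a–f–c–b, so G is not a forest; only forests have treewidth ≤ 1, hence tw(G) ≥ 2. The upper and lower bounds meet at 2, so that is the treewidth.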